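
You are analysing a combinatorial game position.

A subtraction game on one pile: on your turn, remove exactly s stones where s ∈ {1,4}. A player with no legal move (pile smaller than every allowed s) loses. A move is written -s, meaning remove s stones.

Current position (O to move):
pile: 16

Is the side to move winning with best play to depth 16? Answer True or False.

O winning at [16]: True

[16] O move#1: -1:+1/15*, -4:+1/12
[15] X move#2: -1:-1/14*, -4:-1/11
[14] O move#3: -1:-1/13, -4:+1/10*
[10] X move#4: -1:-1/9*, -4:-1/6
[9] O move#5: -1:-1/8, -4:+1/5*
[5] X move#6: -1:-1/4*, -4:-1/1
[4] O move#7: -1:-1/3, -4:+1/0*
[0] end (terminal -1, X#8); searched 16 to 16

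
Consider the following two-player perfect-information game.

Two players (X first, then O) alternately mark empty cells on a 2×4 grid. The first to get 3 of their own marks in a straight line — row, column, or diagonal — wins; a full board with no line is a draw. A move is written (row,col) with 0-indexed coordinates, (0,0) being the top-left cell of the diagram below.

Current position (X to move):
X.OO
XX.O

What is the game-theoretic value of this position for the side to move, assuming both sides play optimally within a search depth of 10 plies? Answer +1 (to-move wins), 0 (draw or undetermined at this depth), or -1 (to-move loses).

value(X.OO/XX.O, X) = +1

ply 1, X at X.OO/XX.O | (0,1)=+0→XXOO/XX.O; (1,2)=+1→X.OO/XXXO*
ply 2: X.OO/XXXO is terminal -1 (O); from X.OO/XX.O depth 10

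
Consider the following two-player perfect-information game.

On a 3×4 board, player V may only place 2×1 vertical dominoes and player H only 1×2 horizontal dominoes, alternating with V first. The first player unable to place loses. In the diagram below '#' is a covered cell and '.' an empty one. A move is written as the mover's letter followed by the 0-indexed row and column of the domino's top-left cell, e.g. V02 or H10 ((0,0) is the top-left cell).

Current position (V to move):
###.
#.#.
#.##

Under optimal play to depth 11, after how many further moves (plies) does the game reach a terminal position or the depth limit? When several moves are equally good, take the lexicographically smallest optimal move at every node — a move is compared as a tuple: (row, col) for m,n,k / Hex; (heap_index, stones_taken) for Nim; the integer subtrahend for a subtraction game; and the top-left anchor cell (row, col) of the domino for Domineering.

[###./#.#./#.##] V move#1: V03:+1/####/#.##/#.##*, V11:+1/###./###./####
[####/#.##/#.##] end (terminal -1, H#2); searched ###./#.#./#.## to 11

PV length from [###./#.#./#.##]: 1 ply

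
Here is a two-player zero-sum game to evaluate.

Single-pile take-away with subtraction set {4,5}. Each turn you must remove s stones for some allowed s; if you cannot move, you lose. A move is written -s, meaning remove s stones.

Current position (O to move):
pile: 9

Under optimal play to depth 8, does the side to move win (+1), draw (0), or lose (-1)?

value(9, O) = -1

[9] O move#1: -4:-1/5*, -5:-1/4
[5] X move#2: -4:+1/1*, -5:+1/0
[1] end (terminal -1, O#3); searched 9 to 8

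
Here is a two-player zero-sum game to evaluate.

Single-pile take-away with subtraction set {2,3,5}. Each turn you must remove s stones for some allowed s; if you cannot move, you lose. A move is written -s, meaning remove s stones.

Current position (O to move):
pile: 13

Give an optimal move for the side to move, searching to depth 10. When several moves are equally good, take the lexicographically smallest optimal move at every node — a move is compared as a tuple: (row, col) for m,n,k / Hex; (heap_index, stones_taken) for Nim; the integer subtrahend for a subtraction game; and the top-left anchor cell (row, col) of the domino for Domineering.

ply 1, O at 13 | -2=-1→11; -3=-1→10; -5=+1→8*
ply 2, X at 8 | -2=-1→6*; -3=-1→5; -5=-1→3
ply 3, O at 6 | -2=-1→4; -3=-1→3; -5=+1→1*
ply 4: 1 is terminal -1 (X); from 13 depth 10

O's best at [13]: -5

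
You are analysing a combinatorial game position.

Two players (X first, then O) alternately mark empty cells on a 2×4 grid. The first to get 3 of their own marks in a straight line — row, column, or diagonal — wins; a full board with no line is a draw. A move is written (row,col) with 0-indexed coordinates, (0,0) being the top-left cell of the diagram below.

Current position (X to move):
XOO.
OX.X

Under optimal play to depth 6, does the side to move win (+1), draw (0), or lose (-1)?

value(XOO./OX.X, X) = +1

p1 X@[XOO./OX.X]: (0,3)[XOOX/OX.X]+0 (1,2)[XOO./OXXX]+1*
p2 O@[XOO./OXXX] terminal -1; root [XOO./OX.X] d6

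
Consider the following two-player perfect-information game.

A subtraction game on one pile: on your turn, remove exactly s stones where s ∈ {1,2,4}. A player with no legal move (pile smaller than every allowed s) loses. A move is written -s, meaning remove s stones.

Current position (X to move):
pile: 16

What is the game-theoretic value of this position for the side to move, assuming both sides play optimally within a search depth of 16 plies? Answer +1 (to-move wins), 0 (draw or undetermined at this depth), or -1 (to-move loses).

ply 1, X at 16 | -1=+1→15*; -2=-1→14; -4=+1→12
ply 2, O at 15 | -1=-1→14*; -2=-1→13; -4=-1→11
ply 3, X at 14 | -1=-1→13; -2=+1→12*; -4=-1→10
ply 4, O at 12 | -1=-1→11*; -2=-1→10; -4=-1→8
ply 5, X at 11 | -1=-1→10; -2=+1→9*; -4=-1→7
ply 6, O at 9 | -1=-1→8*; -2=-1→7; -4=-1→5
ply 7, X at 8 | -1=-1→7; -2=+1→6*; -4=-1→4
ply 8, O at 6 | -1=-1→5*; -2=-1→4; -4=-1→2
ply 9, X at 5 | -1=-1→4; -2=+1→3*; -4=-1→1
ply 10, O at 3 | -1=-1→2*; -2=-1→1
ply 11, X at 2 | -1=-1→1; -2=+1→0*
ply 12: 0 is terminal -1 (O); from 16 depth 16

value(16, X) = +1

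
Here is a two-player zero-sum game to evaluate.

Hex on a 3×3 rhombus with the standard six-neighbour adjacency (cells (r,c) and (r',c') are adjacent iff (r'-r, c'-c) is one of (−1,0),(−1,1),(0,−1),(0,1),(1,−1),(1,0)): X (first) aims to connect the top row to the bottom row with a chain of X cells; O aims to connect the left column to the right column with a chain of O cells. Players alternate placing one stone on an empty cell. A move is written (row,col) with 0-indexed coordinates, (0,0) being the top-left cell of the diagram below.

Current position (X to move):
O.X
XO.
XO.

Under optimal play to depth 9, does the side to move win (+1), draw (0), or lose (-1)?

ply 1, X at O.X/XO./XO. | (0,1)=+1→OXX/XO./XO.*; (1,2)=+1→O.X/XOX/XO.; (2,2)=+1→O.X/XO./XOX
ply 2: OXX/XO./XO. is terminal -1 (O); from O.X/XO./XO. depth 9

value(O.X/XO./XO., X) = +1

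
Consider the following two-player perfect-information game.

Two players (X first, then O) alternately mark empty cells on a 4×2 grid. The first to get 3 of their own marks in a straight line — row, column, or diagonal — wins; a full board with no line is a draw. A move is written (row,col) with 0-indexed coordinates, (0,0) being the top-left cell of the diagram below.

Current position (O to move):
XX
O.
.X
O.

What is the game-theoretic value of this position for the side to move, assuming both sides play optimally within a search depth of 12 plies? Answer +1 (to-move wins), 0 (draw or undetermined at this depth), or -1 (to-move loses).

ply 1, O at XX/O./.X/O. | (1,1)=+0→XX/OO/.X/O.; (2,0)=+1→XX/O./OX/O.*; (3,1)=-1→XX/O./.X/OO
ply 2: XX/O./OX/O. is terminal -1 (X); from XX/O./.X/O. depth 12

value(XX/O./.X/O., O) = +1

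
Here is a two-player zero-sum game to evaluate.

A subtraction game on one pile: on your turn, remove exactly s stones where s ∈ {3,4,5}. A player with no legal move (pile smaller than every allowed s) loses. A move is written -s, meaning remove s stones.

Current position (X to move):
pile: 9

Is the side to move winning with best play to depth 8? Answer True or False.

X winning at [9]: False

ply 1, X at 9 | -3=-1→6*; -4=-1→5; -5=-1→4
ply 2, O at 6 | -3=-1→3; -4=+1→2*; -5=+1→1
ply 3: 2 is terminal -1 (X); from 9 depth 8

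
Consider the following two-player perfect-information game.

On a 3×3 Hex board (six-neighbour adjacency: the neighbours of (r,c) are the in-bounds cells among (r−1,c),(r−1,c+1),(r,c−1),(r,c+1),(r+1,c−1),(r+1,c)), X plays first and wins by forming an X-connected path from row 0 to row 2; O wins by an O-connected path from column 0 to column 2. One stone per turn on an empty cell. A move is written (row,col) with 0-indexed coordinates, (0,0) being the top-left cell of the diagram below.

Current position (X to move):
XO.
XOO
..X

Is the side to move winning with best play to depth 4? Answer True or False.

ply 1, X at XO./XOO/..X | (0,2)=-1→XOX/XOO/..X; (2,0)=+1→XO./XOO/X.X*; (2,1)=-1→XO./XOO/.XX
ply 2: XO./XOO/X.X is terminal -1 (O); from XO./XOO/..X depth 4

X winning at [XO./XOO/..X]: True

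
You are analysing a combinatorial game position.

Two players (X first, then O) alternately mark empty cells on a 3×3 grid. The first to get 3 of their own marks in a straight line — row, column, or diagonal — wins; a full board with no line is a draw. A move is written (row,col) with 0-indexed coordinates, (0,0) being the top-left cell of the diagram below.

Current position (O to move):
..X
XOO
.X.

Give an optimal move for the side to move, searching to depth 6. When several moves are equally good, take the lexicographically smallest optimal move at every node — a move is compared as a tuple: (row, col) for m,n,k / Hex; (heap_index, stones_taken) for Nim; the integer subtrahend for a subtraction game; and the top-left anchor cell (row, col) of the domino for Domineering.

ply 1, O at ..X/XOO/.X. | (0,0)=+0→O.X/XOO/.X.*; (0,1)=-1→.OX/XOO/.X.; (2,0)=+0→..X/XOO/OX.; (2,2)=-1→..X/XOO/.XO
ply 2, X at O.X/XOO/.X. | (0,1)=-1→OXX/XOO/.X.; (2,0)=-1→O.X/XOO/XX.; (2,2)=+0→O.X/XOO/.XX*
ply 3, O at O.X/XOO/.XX | (0,1)=-1→OOX/XOO/.XX; (2,0)=+0→O.X/XOO/OXX*
ply 4, X at O.X/XOO/OXX | (0,1)=+0→OXX/XOO/OXX*
ply 5: OXX/XOO/OXX is terminal +0 (O); from ..X/XOO/.X. depth 6

O's best at [..X/XOO/.X.]: (0,0)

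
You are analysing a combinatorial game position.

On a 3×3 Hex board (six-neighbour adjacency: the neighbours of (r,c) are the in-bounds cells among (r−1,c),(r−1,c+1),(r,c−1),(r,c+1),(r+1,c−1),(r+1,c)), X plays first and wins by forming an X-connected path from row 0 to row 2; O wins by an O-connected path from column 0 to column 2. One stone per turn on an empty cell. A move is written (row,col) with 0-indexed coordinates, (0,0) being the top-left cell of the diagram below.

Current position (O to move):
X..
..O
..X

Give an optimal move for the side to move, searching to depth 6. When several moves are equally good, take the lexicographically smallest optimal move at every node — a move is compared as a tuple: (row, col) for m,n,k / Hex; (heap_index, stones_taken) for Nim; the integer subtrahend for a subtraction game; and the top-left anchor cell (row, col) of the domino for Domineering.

O's best at [X../..O/..X]: (1,1)

ply 1, O at X../..O/..X | (0,1)=-1→XO./..O/..X; (0,2)=-1→X.O/..O/..X; (1,0)=-1→X../O.O/..X; (1,1)=+1→X../.OO/..X*; (2,0)=+1→X../..O/O.X; (2,1)=-1→X../..O/.OX
ply 2, X at X../.OO/..X | (0,1)=-1→XX./.OO/..X*; (0,2)=-1→X.X/.OO/..X; (1,0)=-1→X../XOO/..X; (2,0)=-1→X../.OO/X.X; (2,1)=-1→X../.OO/.XX
ply 3, O at XX./.OO/..X | (0,2)=+1→XXO/.OO/..X*; (1,0)=+1→XX./OOO/..X; (2,0)=+1→XX./.OO/O.X; (2,1)=+1→XX./.OO/.OX
ply 4, X at XXO/.OO/..X | (1,0)=-1→XXO/XOO/..X*; (2,0)=-1→XXO/.OO/X.X; (2,1)=-1→XXO/.OO/.XX
ply 5, O at XXO/XOO/..X | (2,0)=+1→XXO/XOO/O.X*; (2,1)=-1→XXO/XOO/.OX
ply 6: XXO/XOO/O.X is terminal -1 (X); from X../..O/..X depth 6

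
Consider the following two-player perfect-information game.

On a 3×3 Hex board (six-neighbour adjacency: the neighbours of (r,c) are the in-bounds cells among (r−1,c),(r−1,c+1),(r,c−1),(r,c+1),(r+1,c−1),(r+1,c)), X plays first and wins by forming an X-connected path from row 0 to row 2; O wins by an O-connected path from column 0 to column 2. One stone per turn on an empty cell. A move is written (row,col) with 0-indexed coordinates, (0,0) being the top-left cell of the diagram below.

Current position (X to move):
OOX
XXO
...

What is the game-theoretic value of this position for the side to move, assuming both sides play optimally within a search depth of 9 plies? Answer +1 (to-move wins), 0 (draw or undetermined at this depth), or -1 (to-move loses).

p1 X@[OOX/XXO/...]: (2,0)[OOX/XXO/X..]+1* (2,1)[OOX/XXO/.X.]+1 (2,2)[OOX/XXO/..X]+1
p2 O@[OOX/XXO/X..] terminal -1; root [OOX/XXO/...] d9

value(OOX/XXO/..., X) = +1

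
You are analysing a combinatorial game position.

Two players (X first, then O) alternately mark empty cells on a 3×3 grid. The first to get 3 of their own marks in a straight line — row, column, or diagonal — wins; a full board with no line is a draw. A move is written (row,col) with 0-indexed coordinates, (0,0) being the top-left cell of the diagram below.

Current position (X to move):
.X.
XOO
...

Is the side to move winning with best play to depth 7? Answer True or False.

X winning at [.X./XOO/...]: True

[.X./XOO/...] X move#1: (0,0):+1/XX./XOO/...*, (0,2):+0/.XX/XOO/..., (2,0):+0/.X./XOO/X.., (2,1):-1/.X./XOO/.X., (2,2):+0/.X./XOO/..X
[XX./XOO/...] O move#2: (0,2):-1/XXO/XOO/...*, (2,0):-1/XX./XOO/O.., (2,1):-1/XX./XOO/.O., (2,2):-1/XX./XOO/..O
[XXO/XOO/...] X move#3: (2,0):+1/XXO/XOO/X..*, (2,1):-1/XXO/XOO/.X., (2,2):-1/XXO/XOO/..X
[XXO/XOO/X..] end (terminal -1, O#4); searched .X./XOO/... to 7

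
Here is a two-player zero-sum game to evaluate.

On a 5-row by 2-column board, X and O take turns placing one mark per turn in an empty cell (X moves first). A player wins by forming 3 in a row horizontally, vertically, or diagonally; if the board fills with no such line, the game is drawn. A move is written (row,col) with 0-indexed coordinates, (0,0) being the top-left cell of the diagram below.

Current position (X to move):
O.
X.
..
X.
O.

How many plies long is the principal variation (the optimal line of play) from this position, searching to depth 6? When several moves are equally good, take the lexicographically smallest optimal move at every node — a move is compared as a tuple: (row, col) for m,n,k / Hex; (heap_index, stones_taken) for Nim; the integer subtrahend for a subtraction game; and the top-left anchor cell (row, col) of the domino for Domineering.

p1 X@[O./X./../X./O.]: (0,1)[OX/X./../X./O.]+0 (1,1)[O./XX/../X./O.]+1* (2,0)[O./X./X./X./O.]+1 (2,1)[O./X./.X/X./O.]+1 (3,1)[O./X./../XX/O.]+1 (4,1)[O./X./../X./OX]+0
p2 O@[O./XX/../X./O.]: (0,1)[OO/XX/../X./O.]-1* (2,0)[O./XX/O./X./O.]-1 (2,1)[O./XX/.O/X./O.]-1 (3,1)[O./XX/../XO/O.]-1 (4,1)[O./XX/../X./OO]-1
p3 X@[OO/XX/../X./O.]: (2,0)[OO/XX/X./X./O.]+1* (2,1)[OO/XX/.X/X./O.]+1 (3,1)[OO/XX/../XX/O.]+1 (4,1)[OO/XX/../X./OX]+0
p4 O@[OO/XX/X./X./O.] terminal -1; root [O./X./../X./O.] d6

PV length from [O./X./../X./O.]: 3 plies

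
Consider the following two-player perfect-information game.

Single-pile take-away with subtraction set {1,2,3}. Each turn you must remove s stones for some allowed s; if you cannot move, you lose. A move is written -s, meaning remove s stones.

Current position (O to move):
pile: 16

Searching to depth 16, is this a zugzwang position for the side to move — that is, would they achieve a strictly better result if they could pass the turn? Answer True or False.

ply 1, O at 16 | -1=-1→15*; -2=-1→14; -3=-1→13
ply 2, X at 15 | -1=-1→14; -2=-1→13; -3=+1→12*
ply 3, O at 12 | -1=-1→11*; -2=-1→10; -3=-1→9
ply 4, X at 11 | -1=-1→10; -2=-1→9; -3=+1→8*
ply 5, O at 8 | -1=-1→7*; -2=-1→6; -3=-1→5
ply 6, X at 7 | -1=-1→6; -2=-1→5; -3=+1→4*
ply 7, O at 4 | -1=-1→3*; -2=-1→2; -3=-1→1
ply 8, X at 3 | -1=-1→2; -2=-1→1; -3=+1→0*
ply 9: 0 is terminal -1 (O); from 16 depth 16
pass branch (X moves first from the same position):
  | ply 1, X at 16 | -1=-1→15*; -2=-1→14; -3=-1→13
  | ply 2, O at 15 | -1=-1→14; -2=-1→13; -3=+1→12*
  | ply 3, X at 12 | -1=-1→11*; -2=-1→10; -3=-1→9
  | ply 4, O at 11 | -1=-1→10; -2=-1→9; -3=+1→8*
  | ply 5, X at 8 | -1=-1→7*; -2=-1→6; -3=-1→5
  | ply 6, O at 7 | -1=-1→6; -2=-1→5; -3=+1→4*
  | ply 7, X at 4 | -1=-1→3*; -2=-1→2; -3=-1→1
  | ply 8, O at 3 | -1=-1→2; -2=-1→1; -3=+1→0*
  | ply 9: 0 is terminal -1 (X); from 16 depth 16
O moving scores -1; O passing scores +1

zugzwang(16, O) = True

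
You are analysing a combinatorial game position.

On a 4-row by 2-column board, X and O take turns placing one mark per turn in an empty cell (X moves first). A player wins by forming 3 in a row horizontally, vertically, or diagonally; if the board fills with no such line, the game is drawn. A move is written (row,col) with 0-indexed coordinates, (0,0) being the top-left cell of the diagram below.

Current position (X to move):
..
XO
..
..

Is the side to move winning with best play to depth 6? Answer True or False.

X winning at [../XO/../..]: True

ply 1, X at ../XO/../.. | (0,0)=+0→X./XO/../..; (0,1)=+0→.X/XO/../..; (2,0)=+1→../XO/X./..*; (2,1)=+0→../XO/.X/..; (3,0)=+0→../XO/../X.; (3,1)=+0→../XO/../.X
ply 2, O at ../XO/X./.. | (0,0)=-1→O./XO/X./..*; (0,1)=-1→.O/XO/X./..; (2,1)=-1→../XO/XO/..; (3,0)=-1→../XO/X./O.; (3,1)=-1→../XO/X./.O
ply 3, X at O./XO/X./.. | (0,1)=+0→OX/XO/X./..; (2,1)=+0→O./XO/XX/..; (3,0)=+1→O./XO/X./X.*; (3,1)=+0→O./XO/X./.X
ply 4: O./XO/X./X. is terminal -1 (O); from ../XO/../.. depth 6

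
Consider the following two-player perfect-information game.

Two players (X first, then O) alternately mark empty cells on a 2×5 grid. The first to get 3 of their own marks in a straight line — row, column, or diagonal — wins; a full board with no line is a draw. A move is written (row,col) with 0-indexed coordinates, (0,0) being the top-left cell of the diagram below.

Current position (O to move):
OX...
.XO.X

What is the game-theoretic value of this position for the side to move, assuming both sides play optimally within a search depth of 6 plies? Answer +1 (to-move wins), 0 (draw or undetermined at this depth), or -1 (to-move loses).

value(OX.../.XO.X, O) = 0

[OX.../.XO.X] O move#1: (0,2):+0/OXO../.XO.X*, (0,3):+0/OX.O./.XO.X, (0,4):+0/OX..O/.XO.X, (1,0):+0/OX.../OXO.X, (1,3):+0/OX.../.XOOX
[OXO../.XO.X] X move#2: (0,3):+0/OXOX./.XO.X*, (0,4):+0/OXO.X/.XO.X, (1,0):+0/OXO../XXO.X, (1,3):+0/OXO../.XOXX
[OXOX./.XO.X] O move#3: (0,4):+0/OXOXO/.XO.X*, (1,0):+0/OXOX./OXO.X, (1,3):+0/OXOX./.XOOX
[OXOXO/.XO.X] X move#4: (1,0):+0/OXOXO/XXO.X*, (1,3):+0/OXOXO/.XOXX
[OXOXO/XXO.X] O move#5: (1,3):+0/OXOXO/XXOOX*
[OXOXO/XXOOX] end (terminal +0, X#6); searched OX.../.XO.X to 6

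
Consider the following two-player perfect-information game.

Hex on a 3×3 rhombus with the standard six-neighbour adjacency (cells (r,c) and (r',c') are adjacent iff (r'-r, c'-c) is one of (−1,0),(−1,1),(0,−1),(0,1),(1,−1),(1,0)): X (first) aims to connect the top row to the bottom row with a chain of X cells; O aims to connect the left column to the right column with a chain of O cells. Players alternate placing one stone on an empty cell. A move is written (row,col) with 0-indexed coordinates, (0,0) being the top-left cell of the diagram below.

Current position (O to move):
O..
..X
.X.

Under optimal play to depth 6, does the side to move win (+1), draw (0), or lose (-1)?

p1 O@[O../..X/.X.]: (0,1)[OO./..X/.X.]-1 (0,2)[O.O/..X/.X.]+1* (1,0)[O../O.X/.X.]-1 (1,1)[O../.OX/.X.]-1 (2,0)[O../..X/OX.]-1 (2,2)[O../..X/.XO]-1
p2 X@[O.O/..X/.X.]: (0,1)[OXO/..X/.X.]-1* (1,0)[O.O/X.X/.X.]-1 (1,1)[O.O/.XX/.X.]-1 (2,0)[O.O/..X/XX.]-1 (2,2)[O.O/..X/.XX]-1
p3 O@[OXO/..X/.X.]: (1,0)[OXO/O.X/.X.]-1 (1,1)[OXO/.OX/.X.]+1* (2,0)[OXO/..X/OX.]-1 (2,2)[OXO/..X/.XO]-1
p4 X@[OXO/.OX/.X.]: (1,0)[OXO/XOX/.X.]-1* (2,0)[OXO/.OX/XX.]-1 (2,2)[OXO/.OX/.XX]-1
p5 O@[OXO/XOX/.X.]: (2,0)[OXO/XOX/OX.]+1* (2,2)[OXO/XOX/.XO]-1
p6 X@[OXO/XOX/OX.] terminal -1; root [O../..X/.X.] d6

value(O../..X/.X., O) = +1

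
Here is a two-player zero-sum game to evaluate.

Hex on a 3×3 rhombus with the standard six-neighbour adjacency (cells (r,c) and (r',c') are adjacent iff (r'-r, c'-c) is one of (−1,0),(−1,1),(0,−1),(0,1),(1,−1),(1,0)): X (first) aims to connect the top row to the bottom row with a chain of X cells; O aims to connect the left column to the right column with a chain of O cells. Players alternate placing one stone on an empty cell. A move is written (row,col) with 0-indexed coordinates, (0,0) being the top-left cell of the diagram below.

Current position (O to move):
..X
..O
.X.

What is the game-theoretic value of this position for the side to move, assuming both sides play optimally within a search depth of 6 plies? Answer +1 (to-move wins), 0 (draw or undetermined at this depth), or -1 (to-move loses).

value(..X/..O/.X., O) = +1

ply 1, O at ..X/..O/.X. | (0,0)=-1→O.X/..O/.X.; (0,1)=-1→.OX/..O/.X.; (1,0)=-1→..X/O.O/.X.; (1,1)=+1→..X/.OO/.X.*; (2,0)=-1→..X/..O/OX.; (2,2)=-1→..X/..O/.XO
ply 2, X at ..X/.OO/.X. | (0,0)=-1→X.X/.OO/.X.*; (0,1)=-1→.XX/.OO/.X.; (1,0)=-1→..X/XOO/.X.; (2,0)=-1→..X/.OO/XX.; (2,2)=-1→..X/.OO/.XX
ply 3, O at X.X/.OO/.X. | (0,1)=+1→XOX/.OO/.X.*; (1,0)=+1→X.X/OOO/.X.; (2,0)=+1→X.X/.OO/OX.; (2,2)=+1→X.X/.OO/.XO
ply 4, X at XOX/.OO/.X. | (1,0)=-1→XOX/XOO/.X.*; (2,0)=-1→XOX/.OO/XX.; (2,2)=-1→XOX/.OO/.XX
ply 5, O at XOX/XOO/.X. | (2,0)=+1→XOX/XOO/OX.*; (2,2)=-1→XOX/XOO/.XO
ply 6: XOX/XOO/OX. is terminal -1 (X); from ..X/..O/.X. depth 6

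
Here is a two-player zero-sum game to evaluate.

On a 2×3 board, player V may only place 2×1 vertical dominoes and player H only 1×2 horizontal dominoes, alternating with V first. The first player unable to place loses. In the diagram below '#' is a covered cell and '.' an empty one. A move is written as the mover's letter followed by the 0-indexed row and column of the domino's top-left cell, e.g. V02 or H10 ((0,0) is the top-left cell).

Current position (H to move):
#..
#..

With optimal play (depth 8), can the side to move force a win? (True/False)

ply 1, H at #../#.. | H01=+1→###/#..*; H11=+1→#../###
ply 2: ###/#.. is terminal -1 (V); from #../#.. depth 8

H winning at [#../#..]: True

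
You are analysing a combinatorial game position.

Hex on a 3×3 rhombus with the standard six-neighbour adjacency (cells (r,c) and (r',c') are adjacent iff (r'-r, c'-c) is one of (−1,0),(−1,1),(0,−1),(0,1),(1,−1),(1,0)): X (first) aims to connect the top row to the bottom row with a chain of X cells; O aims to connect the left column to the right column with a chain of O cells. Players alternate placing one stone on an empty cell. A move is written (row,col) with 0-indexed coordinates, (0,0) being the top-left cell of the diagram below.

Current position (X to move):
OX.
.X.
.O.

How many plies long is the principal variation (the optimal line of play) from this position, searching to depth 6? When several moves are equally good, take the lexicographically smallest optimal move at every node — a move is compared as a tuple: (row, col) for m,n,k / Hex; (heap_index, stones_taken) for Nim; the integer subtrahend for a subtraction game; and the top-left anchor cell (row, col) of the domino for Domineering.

PV length from [OX./.X./.O.]: 5 plies

[OX./.X./.O.] X move#1: (0,2):-1/OXX/.X./.O., (1,0):-1/OX./XX./.O., (1,2):+1/OX./.XX/.O.*, (2,0):+1/OX./.X./XO., (2,2):+1/OX./.X./.OX
[OX./.XX/.O.] O move#2: (0,2):-1/OXO/.XX/.O.*, (1,0):-1/OX./OXX/.O., (2,0):-1/OX./.XX/OO., (2,2):-1/OX./.XX/.OO
[OXO/.XX/.O.] X move#3: (1,0):+1/OXO/XXX/.O.*, (2,0):+1/OXO/.XX/XO., (2,2):+1/OXO/.XX/.OX
[OXO/XXX/.O.] O move#4: (2,0):-1/OXO/XXX/OO.*, (2,2):-1/OXO/XXX/.OO
[OXO/XXX/OO.] X move#5: (2,2):+1/OXO/XXX/OOX*
[OXO/XXX/OOX] end (terminal -1, O#6); searched OX./.X./.O. to 6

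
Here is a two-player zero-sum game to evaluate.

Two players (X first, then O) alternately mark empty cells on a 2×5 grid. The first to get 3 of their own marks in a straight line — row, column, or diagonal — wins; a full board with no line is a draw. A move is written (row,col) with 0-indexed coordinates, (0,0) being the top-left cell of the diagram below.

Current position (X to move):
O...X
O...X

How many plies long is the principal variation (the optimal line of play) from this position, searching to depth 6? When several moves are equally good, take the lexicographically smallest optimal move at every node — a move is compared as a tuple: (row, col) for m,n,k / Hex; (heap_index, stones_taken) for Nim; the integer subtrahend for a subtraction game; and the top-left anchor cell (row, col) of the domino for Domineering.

p1 X@[O...X/O...X]: (0,1)[OX..X/O...X]+0* (0,2)[O.X.X/O...X]+0 (0,3)[O..XX/O...X]+0 (1,1)[O...X/OX..X]+0 (1,2)[O...X/O.X.X]+0 (1,3)[O...X/O..XX]+0
p2 O@[OX..X/O...X]: (0,2)[OXO.X/O...X]+0* (0,3)[OX.OX/O...X]+0 (1,1)[OX..X/OO..X]+0 (1,2)[OX..X/O.O.X]+0 (1,3)[OX..X/O..OX]+0
p3 X@[OXO.X/O...X]: (0,3)[OXOXX/O...X]+0* (1,1)[OXO.X/OX..X]+0 (1,2)[OXO.X/O.X.X]+0 (1,3)[OXO.X/O..XX]+0
p4 O@[OXOXX/O...X]: (1,1)[OXOXX/OO..X]+0* (1,2)[OXOXX/O.O.X]+0 (1,3)[OXOXX/O..OX]+0
p5 X@[OXOXX/OO..X]: (1,2)[OXOXX/OOX.X]+0* (1,3)[OXOXX/OO.XX]-1
p6 O@[OXOXX/OOX.X]: (1,3)[OXOXX/OOXOX]+0*
p7 X@[OXOXX/OOXOX] terminal +0; root [O...X/O...X] d6

PV length from [O...X/O...X]: 6 plies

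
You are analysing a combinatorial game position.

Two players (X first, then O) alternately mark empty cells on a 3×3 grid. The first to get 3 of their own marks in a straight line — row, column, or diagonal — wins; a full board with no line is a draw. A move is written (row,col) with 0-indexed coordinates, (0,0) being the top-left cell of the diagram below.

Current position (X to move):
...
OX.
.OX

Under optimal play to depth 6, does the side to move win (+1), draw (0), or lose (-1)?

value(.../OX./.OX, X) = +1

[.../OX./.OX] X move#1: (0,0):+1/X../OX./.OX*, (0,1):+0/.X./OX./.OX, (0,2):+1/..X/OX./.OX, (1,2):+1/.../OXX/.OX, (2,0):+1/.../OX./XOX
[X../OX./.OX] end (terminal -1, O#2); searched .../OX./.OX to 6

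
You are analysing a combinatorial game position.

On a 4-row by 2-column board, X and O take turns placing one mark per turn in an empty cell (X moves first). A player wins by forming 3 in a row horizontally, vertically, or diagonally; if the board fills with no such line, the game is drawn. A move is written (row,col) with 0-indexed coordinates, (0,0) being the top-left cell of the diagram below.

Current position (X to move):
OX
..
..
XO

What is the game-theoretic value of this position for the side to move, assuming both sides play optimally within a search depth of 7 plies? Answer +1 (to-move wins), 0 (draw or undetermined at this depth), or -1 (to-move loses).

value(OX/../../XO, X) = 0

p1 X@[OX/../../XO]: (1,0)[OX/X./../XO]+0* (1,1)[OX/.X/../XO]+0 (2,0)[OX/../X./XO]+0 (2,1)[OX/../.X/XO]+0
p2 O@[OX/X./../XO]: (1,1)[OX/XO/../XO]-1 (2,0)[OX/X./O./XO]+0* (2,1)[OX/X./.O/XO]-1
p3 X@[OX/X./O./XO]: (1,1)[OX/XX/O./XO]+0* (2,1)[OX/X./OX/XO]+0
p4 O@[OX/XX/O./XO]: (2,1)[OX/XX/OO/XO]+0*
p5 X@[OX/XX/OO/XO] terminal +0; root [OX/../../XO] d7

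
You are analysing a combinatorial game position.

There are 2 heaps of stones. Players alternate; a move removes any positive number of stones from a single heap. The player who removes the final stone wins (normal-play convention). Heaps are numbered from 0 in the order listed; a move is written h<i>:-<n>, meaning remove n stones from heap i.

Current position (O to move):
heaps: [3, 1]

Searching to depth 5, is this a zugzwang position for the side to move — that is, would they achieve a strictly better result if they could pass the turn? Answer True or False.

[(3,1)] O move#1: h0:-1:-1/(2,1), h0:-2:+1/(1,1)*, h0:-3:-1/(0,1), h1:-1:-1/(3,0)
[(1,1)] X move#2: h0:-1:-1/(0,1)*, h1:-1:-1/(1,0)
[(0,1)] O move#3: h1:-1:+1/(0,0)*
[(0,0)] end (terminal -1, X#4); searched (3,1) to 5
pass branch (X moves first from the same position):
  | [(3,1)] X move#1: h0:-1:-1/(2,1), h0:-2:+1/(1,1)*, h0:-3:-1/(0,1), h1:-1:-1/(3,0)
  | [(1,1)] O move#2: h0:-1:-1/(0,1)*, h1:-1:-1/(1,0)
  | [(0,1)] X move#3: h1:-1:+1/(0,0)*
  | [(0,0)] end (terminal -1, O#4); searched (3,1) to 5
O moving scores +1; O passing scores -1

zugzwang((3,1), O) = False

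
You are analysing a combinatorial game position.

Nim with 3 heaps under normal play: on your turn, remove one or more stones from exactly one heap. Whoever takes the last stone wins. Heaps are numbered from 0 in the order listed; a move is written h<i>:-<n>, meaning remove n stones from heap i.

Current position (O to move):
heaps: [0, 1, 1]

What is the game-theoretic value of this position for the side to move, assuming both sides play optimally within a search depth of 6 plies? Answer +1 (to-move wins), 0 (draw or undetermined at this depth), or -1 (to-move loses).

value((0,1,1), O) = -1

[(0,1,1)] O move#1: h1:-1:-1/(0,0,1)*, h2:-1:-1/(0,1,0)
[(0,0,1)] X move#2: h2:-1:+1/(0,0,0)*
[(0,0,0)] end (terminal -1, O#3); searched (0,1,1) to 6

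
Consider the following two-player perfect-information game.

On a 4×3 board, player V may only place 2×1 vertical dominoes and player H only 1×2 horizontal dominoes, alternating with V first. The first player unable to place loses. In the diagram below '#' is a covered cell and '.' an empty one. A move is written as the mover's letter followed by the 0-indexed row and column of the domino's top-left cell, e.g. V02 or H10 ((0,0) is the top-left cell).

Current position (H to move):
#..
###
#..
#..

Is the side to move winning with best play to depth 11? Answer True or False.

ply 1, H at #../###/#../#.. | H01=-1→###/###/#../#..; H21=+1→#../###/###/#..*; H31=+1→#../###/#../###
ply 2: #../###/###/#.. is terminal -1 (V); from #../###/#../#.. depth 11

H winning at [#../###/#../#..]: True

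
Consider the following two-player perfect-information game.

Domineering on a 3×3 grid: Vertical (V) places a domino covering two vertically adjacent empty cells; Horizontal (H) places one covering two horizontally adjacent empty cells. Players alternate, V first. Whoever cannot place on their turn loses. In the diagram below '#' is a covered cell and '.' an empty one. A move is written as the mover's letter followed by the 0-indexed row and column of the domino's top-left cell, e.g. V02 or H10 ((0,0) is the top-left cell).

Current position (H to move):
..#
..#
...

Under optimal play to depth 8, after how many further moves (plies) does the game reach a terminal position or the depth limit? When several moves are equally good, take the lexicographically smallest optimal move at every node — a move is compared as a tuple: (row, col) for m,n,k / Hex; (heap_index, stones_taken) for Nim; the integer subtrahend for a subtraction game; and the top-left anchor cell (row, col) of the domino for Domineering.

ply 1, H at ..#/..#/... | H00=-1→###/..#/...; H10=+1→..#/###/...*; H20=-1→..#/..#/##.; H21=-1→..#/..#/.##
ply 2: ..#/###/... is terminal -1 (V); from ..#/..#/... depth 8

PV length from [..#/..#/...]: 1 ply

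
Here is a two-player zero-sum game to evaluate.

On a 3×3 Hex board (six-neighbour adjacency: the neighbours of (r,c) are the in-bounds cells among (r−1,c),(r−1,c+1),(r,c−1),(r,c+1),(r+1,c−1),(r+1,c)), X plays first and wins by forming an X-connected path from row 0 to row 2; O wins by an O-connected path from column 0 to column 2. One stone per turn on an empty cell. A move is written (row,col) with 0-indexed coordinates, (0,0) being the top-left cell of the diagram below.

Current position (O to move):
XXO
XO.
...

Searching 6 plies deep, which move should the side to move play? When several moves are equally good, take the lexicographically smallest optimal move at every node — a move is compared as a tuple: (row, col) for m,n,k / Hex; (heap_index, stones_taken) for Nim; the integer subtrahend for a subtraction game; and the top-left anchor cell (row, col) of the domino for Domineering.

O's best at [XXO/XO./...]: (2,0)

[XXO/XO./...] O move#1: (1,2):-1/XXO/XOO/..., (2,0):+1/XXO/XO./O..*, (2,1):-1/XXO/XO./.O., (2,2):-1/XXO/XO./..O
[XXO/XO./O..] end (terminal -1, X#2); searched XXO/XO./... to 6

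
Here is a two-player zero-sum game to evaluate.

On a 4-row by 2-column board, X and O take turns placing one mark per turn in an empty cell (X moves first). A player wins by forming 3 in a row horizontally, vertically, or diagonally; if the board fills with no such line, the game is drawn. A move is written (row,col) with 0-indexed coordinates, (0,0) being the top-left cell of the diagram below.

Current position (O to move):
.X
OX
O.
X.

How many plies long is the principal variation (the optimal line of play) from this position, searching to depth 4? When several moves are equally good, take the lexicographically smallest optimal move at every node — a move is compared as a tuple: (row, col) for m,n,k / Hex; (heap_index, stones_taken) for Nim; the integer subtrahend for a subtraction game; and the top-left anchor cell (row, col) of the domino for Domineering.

[.X/OX/O./X.] O move#1: (0,0):+1/OX/OX/O./X.*, (2,1):+0/.X/OX/OO/X., (3,1):-1/.X/OX/O./XO
[OX/OX/O./X.] end (terminal -1, X#2); searched .X/OX/O./X. to 4

PV length from [.X/OX/O./X.]: 1 ply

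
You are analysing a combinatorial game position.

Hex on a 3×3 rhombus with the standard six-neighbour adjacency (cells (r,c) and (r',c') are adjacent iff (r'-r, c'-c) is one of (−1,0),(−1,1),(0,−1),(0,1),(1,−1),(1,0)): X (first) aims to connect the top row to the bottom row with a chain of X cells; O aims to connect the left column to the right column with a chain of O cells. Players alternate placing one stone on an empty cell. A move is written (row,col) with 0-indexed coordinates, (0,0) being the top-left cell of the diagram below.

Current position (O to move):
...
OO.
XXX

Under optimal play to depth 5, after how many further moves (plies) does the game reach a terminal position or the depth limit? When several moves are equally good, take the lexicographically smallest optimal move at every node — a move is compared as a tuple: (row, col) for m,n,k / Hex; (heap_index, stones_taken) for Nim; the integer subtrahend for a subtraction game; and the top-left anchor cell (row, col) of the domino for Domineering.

PV length from [.../OO./XXX]: 3 plies

ply 1, O at .../OO./XXX | (0,0)=+1→O../OO./XXX*; (0,1)=+1→.O./OO./XXX; (0,2)=+1→..O/OO./XXX; (1,2)=+1→.../OOO/XXX
ply 2, X at O../OO./XXX | (0,1)=-1→OX./OO./XXX*; (0,2)=-1→O.X/OO./XXX; (1,2)=-1→O../OOX/XXX
ply 3, O at OX./OO./XXX | (0,2)=+1→OXO/OO./XXX*; (1,2)=+1→OX./OOO/XXX
ply 4: OXO/OO./XXX is terminal -1 (X); from .../OO./XXX depth 5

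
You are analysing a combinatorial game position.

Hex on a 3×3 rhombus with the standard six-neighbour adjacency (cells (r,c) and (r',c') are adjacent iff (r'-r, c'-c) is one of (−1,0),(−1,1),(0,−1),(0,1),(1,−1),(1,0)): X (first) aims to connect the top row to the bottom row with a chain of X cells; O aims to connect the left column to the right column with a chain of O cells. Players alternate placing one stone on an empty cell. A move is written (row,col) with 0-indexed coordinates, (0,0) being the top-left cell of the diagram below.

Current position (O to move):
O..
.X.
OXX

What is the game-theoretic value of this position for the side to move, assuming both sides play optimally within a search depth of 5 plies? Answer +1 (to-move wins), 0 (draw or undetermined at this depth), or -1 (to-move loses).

value(O../.X./OXX, O) = -1

[O../.X./OXX] O move#1: (0,1):-1/OO./.X./OXX*, (0,2):-1/O.O/.X./OXX, (1,0):-1/O../OX./OXX, (1,2):-1/O../.XO/OXX
[OO./.X./OXX] X move#2: (0,2):+1/OOX/.X./OXX*, (1,0):-1/OO./XX./OXX, (1,2):-1/OO./.XX/OXX
[OOX/.X./OXX] end (terminal -1, O#3); searched O../.X./OXX to 5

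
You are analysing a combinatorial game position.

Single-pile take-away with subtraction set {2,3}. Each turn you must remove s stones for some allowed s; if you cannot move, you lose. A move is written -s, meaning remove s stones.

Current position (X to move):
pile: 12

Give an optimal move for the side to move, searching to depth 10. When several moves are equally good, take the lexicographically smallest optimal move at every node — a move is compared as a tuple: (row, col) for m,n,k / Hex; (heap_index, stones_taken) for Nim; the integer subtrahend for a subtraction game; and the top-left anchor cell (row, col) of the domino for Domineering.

[12] X move#1: -2:+1/10*, -3:-1/9
[10] O move#2: -2:-1/8*, -3:-1/7
[8] X move#3: -2:+1/6*, -3:+1/5
[6] O move#4: -2:-1/4*, -3:-1/3
[4] X move#5: -2:-1/2, -3:+1/1*
[1] end (terminal -1, O#6); searched 12 to 10

X's best at [12]: -2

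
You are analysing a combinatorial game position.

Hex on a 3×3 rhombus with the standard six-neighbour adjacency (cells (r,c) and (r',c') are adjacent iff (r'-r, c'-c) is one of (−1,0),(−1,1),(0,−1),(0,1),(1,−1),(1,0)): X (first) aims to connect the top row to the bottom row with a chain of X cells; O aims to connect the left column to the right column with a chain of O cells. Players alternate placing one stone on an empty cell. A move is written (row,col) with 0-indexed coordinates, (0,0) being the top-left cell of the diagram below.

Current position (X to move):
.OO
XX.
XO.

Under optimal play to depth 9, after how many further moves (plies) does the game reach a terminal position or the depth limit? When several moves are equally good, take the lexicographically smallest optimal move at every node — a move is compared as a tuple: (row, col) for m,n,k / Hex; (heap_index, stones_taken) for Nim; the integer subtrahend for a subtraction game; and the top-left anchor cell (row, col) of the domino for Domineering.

p1 X@[.OO/XX./XO.]: (0,0)[XOO/XX./XO.]+1* (1,2)[.OO/XXX/XO.]-1 (2,2)[.OO/XX./XOX]-1
p2 O@[XOO/XX./XO.] terminal -1; root [.OO/XX./XO.] d9

PV length from [.OO/XX./XO.]: 1 ply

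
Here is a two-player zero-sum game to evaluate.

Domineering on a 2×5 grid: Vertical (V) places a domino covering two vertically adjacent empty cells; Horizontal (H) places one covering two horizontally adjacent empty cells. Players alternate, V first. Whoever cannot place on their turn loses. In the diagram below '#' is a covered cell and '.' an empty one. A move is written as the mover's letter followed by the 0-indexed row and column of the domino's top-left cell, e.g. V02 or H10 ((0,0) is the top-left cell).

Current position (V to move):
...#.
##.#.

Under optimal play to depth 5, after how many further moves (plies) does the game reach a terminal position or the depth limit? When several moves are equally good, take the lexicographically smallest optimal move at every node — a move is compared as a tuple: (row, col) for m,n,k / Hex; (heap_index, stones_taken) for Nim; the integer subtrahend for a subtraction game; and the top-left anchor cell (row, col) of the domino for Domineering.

ply 1, V at ...#./##.#. | V02=+1→..##./####.*; V04=-1→...##/##.##
ply 2, H at ..##./####. | H00=-1→####./####.*
ply 3, V at ####./####. | V04=+1→#####/#####*
ply 4: #####/##### is terminal -1 (H); from ...#./##.#. depth 5

PV length from [...#./##.#.]: 3 plies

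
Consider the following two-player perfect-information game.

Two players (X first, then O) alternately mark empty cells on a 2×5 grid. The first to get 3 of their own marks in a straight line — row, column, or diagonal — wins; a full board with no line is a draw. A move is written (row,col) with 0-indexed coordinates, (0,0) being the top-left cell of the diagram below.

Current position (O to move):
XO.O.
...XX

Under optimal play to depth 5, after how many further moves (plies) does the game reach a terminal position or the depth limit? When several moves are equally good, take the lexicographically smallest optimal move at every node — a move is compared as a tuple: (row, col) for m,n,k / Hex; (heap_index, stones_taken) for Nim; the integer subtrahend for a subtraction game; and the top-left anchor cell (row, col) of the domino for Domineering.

PV length from [XO.O./...XX]: 1 ply

[XO.O./...XX] O move#1: (0,2):+1/XOOO./...XX*, (0,4):-1/XO.OO/...XX, (1,0):-1/XO.O./O..XX, (1,1):-1/XO.O./.O.XX, (1,2):+0/XO.O./..OXX
[XOOO./...XX] end (terminal -1, X#2); searched XO.O./...XX to 5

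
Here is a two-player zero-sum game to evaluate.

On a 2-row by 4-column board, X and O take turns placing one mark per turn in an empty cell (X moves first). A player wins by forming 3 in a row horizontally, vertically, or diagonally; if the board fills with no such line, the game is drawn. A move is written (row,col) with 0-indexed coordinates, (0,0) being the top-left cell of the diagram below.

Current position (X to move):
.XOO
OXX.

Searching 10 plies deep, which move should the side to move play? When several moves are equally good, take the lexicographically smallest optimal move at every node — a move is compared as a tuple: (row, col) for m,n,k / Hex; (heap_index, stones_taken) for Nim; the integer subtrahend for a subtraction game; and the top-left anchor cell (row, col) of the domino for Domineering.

[.XOO/OXX.] X move#1: (0,0):+0/XXOO/OXX., (1,3):+1/.XOO/OXXX*
[.XOO/OXXX] end (terminal -1, O#2); searched .XOO/OXX. to 10

X's best at [.XOO/OXX.]: (1,3)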